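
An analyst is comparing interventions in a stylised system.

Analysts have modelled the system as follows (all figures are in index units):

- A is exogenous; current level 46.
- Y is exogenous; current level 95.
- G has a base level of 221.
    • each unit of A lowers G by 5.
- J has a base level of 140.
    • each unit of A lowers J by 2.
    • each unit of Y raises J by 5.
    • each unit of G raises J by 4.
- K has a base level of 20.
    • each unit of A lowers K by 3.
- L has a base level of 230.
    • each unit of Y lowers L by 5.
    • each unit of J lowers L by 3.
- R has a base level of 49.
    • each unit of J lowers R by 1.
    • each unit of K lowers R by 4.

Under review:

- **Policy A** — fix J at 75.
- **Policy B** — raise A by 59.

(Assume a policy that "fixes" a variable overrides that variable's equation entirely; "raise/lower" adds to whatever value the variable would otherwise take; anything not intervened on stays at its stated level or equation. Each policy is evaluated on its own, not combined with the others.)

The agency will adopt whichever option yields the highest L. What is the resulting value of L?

Policy A (J := 75):
  A = 46
  Y = 95
  G = 221 − 5·46 = -9
  J = 75
  L = 230 − 5·95 − 3·75 = -470
Policy B (A + 59):
  A = 46 + 59 = 105
  Y = 95
  G = 221 − 5·105 = -304
  J = 140 − 2·105 + 5·95 + 4·(-304) = -811
  L = 230 − 5·95 − 3·(-811) = 2188
Comparing — Policy A: L=-470, Policy B: L=2188. Highest is 2188 (Policy B).

2188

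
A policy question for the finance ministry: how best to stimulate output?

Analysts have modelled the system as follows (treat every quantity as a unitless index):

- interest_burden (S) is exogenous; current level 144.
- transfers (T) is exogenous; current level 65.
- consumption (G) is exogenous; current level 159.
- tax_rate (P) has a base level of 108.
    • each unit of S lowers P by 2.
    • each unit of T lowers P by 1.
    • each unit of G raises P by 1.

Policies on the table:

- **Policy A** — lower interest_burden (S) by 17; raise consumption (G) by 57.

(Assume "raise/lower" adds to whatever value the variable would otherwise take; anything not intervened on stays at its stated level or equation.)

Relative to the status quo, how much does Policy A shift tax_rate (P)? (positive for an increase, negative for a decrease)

Baseline:
  S = 144
  T = 65
  G = 159
  P = 108 − 2·144 − 65 + 159 = -86
Policy A (S − 17, G + 57):
  S = 144 − 17 = 127
  T = 65
  G = 159 + 57 = 216
  P = 108 − 2·127 − 65 + 216 = 5
Change in P: 5 − (-86) = 91

91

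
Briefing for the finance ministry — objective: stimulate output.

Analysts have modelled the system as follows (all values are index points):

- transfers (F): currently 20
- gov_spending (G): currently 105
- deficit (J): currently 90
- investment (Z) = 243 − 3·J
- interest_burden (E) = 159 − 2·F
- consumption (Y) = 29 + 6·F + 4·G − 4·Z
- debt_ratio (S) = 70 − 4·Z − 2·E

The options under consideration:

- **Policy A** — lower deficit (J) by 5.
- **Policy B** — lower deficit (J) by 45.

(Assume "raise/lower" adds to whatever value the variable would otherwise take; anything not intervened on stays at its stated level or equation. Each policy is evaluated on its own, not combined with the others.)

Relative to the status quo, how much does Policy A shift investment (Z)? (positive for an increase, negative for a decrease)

15

Baseline:
  J = 90
  Z = 243 − 3·90 = -27
Policy A (J − 5):
  J = 90 − 5 = 85
  Z = 243 − 3·85 = -12
Change in Z: -12 − (-27) = 15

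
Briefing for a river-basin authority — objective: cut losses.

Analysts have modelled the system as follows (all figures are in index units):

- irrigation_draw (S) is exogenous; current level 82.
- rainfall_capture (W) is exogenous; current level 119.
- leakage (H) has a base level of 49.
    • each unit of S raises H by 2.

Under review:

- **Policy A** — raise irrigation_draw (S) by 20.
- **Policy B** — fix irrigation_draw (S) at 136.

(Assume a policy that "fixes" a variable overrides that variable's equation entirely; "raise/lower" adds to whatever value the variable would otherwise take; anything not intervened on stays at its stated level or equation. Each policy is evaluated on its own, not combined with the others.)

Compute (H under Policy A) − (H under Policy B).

-68

Policy A (S + 20):
  S = 82 + 20 = 102
  H = 49 + 2·102 = 253
Policy B (S := 136):
  S = 136
  H = 49 + 2·136 = 321
H: 253 − 321 = -68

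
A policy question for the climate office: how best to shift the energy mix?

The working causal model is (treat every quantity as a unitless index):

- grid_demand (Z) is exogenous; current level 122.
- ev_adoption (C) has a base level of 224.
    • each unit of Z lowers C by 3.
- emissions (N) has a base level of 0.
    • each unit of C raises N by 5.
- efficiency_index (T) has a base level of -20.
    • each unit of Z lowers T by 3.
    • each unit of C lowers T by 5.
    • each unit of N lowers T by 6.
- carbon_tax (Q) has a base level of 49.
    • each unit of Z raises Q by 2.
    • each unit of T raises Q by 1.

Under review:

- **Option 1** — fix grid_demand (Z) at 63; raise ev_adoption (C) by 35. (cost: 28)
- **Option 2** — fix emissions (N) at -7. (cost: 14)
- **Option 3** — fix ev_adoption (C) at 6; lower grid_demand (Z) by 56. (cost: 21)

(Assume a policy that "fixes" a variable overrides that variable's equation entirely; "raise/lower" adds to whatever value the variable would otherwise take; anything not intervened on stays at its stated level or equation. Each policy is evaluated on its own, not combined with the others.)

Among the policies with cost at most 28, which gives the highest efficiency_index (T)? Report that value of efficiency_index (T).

Option 1 (Z := 63, C + 35):
  Z = 63
  C = 224 − 3·63 (+35 from intervention) = 70
  N = 0 + 5·70 = 350
  T = -20 − 3·63 − 5·70 − 6·350 = -2659
Option 2 (N := -7):
  Z = 122
  C = 224 − 3·122 = -142
  N = -7
  T = -20 − 3·122 − 5·(-142) − 6·(-7) = 366
Option 3 (C := 6, Z − 56):
  Z = 122 − 56 = 66
  C = 6
  N = 0 + 5·6 = 30
  T = -20 − 3·66 − 5·6 − 6·30 = -428
Comparing — Option 1: T=-2659, Option 2: T=366, Option 3: T=-428. Highest is 366 (Option 2).

366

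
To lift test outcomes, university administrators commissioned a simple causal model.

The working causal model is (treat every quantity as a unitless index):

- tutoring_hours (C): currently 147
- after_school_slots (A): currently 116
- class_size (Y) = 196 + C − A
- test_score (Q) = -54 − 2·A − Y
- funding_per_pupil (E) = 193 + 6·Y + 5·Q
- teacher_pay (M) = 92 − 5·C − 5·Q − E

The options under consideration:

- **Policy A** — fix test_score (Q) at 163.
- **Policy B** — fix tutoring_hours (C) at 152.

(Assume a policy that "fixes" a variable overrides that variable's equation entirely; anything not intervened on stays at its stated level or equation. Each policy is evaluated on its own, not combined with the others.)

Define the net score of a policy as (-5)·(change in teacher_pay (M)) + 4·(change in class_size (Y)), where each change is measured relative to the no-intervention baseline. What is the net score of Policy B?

45

Baseline:
  C = 147
  A = 116
  Y = 196 + 147 − 116 = 227
  Q = -54 − 2·116 − 227 = -513
  E = 193 + 6·227 + 5·(-513) = -1010
  M = 92 − 5·147 − 5·(-513) − (-1010) = 2932
Policy B (C := 152):
  C = 152
  A = 116
  Y = 196 + 152 − 116 = 232
  Q = -54 − 2·116 − 232 = -518
  E = 193 + 6·232 + 5·(-518) = -1005
  M = 92 − 5·152 − 5·(-518) − (-1005) = 2927
ΔM = 2927 − 2932 = -5; ΔY = 232 − 227 = 5
Score = (-5)·(-5) + 4·5 = 45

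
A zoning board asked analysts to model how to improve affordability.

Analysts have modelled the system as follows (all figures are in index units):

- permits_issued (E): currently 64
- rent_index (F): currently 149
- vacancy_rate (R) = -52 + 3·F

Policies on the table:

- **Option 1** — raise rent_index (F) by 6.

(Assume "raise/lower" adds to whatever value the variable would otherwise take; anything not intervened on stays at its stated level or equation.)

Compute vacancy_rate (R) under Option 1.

Option 1 (F + 6):
  F = 149 + 6 = 155
  R = -52 + 3·155 = 413

413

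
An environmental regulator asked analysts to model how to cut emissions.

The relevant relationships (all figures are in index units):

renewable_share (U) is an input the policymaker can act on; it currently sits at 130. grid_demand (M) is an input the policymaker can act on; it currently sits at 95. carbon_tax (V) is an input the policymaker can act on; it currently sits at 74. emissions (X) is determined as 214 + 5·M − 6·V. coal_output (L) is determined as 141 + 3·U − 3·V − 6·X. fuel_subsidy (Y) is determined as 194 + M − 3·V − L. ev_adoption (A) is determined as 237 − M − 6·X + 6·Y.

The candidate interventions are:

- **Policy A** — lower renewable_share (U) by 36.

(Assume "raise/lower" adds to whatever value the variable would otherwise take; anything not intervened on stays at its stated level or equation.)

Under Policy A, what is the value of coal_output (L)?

-1269

Policy A (U − 36):
  U = 130 − 36 = 94
  M = 95
  V = 74
  X = 214 + 5·95 − 6·74 = 245
  L = 141 + 3·94 − 3·74 − 6·245 = -1269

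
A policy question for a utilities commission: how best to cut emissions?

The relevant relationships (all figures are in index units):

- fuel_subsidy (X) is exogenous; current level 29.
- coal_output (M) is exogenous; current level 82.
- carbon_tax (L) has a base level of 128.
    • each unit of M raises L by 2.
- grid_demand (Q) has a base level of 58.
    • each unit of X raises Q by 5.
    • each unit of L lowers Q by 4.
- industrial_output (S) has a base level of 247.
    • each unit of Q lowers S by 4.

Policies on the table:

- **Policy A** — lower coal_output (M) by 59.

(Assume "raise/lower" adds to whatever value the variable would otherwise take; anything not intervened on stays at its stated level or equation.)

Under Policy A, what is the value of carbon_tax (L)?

Policy A (M − 59):
  M = 82 − 59 = 23
  L = 128 + 2·23 = 174

174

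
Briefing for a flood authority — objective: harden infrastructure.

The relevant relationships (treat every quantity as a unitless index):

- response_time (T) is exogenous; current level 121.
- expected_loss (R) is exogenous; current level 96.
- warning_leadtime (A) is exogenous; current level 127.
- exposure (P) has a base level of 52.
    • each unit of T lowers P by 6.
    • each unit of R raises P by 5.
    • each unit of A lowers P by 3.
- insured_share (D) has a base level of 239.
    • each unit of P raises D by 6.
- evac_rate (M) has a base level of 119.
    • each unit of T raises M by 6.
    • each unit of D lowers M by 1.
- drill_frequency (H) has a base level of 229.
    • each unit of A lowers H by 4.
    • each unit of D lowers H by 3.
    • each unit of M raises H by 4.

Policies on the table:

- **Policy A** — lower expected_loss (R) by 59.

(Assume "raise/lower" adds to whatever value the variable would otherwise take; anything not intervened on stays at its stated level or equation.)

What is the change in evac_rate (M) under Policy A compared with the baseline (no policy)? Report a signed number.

1770

Baseline:
  T = 121
  R = 96
  A = 127
  P = 52 − 6·121 + 5·96 − 3·127 = -575
  D = 239 + 6·(-575) = -3211
  M = 119 + 6·121 − (-3211) = 4056
Policy A (R − 59):
  T = 121
  R = 96 − 59 = 37
  A = 127
  P = 52 − 6·121 + 5·37 − 3·127 = -870
  D = 239 + 6·(-870) = -4981
  M = 119 + 6·121 − (-4981) = 5826
Change in M: 5826 − 4056 = 1770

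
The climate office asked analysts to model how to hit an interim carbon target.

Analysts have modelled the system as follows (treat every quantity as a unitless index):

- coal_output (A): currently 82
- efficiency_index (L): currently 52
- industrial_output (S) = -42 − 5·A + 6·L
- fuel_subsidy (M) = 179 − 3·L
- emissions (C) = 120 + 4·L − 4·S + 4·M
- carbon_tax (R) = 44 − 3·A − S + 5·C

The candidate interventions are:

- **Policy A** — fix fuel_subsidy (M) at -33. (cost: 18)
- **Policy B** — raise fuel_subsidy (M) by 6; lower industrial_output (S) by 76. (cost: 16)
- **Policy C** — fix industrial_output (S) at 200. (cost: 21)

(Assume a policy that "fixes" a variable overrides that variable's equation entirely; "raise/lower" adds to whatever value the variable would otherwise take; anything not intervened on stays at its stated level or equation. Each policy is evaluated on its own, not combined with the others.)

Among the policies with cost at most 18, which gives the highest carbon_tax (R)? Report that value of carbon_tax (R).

Policy A (M := -33):
  A = 82
  L = 52
  S = -42 − 5·82 + 6·52 = -140
  M = -33
  C = 120 + 4·52 − 4·(-140) + 4·(-33) = 756
  R = 44 − 3·82 − (-140) + 5·756 = 3718
Policy B (M + 6, S − 76):
  A = 82
  L = 52
  S = -42 − 5·82 + 6·52 (−76 from intervention) = -216
  M = 179 − 3·52 (+6 from intervention) = 29
  C = 120 + 4·52 − 4·(-216) + 4·29 = 1308
  R = 44 − 3·82 − (-216) + 5·1308 = 6554
Comparing — Policy A: R=3718, Policy B: R=6554. Highest is 6554 (Policy B).

6554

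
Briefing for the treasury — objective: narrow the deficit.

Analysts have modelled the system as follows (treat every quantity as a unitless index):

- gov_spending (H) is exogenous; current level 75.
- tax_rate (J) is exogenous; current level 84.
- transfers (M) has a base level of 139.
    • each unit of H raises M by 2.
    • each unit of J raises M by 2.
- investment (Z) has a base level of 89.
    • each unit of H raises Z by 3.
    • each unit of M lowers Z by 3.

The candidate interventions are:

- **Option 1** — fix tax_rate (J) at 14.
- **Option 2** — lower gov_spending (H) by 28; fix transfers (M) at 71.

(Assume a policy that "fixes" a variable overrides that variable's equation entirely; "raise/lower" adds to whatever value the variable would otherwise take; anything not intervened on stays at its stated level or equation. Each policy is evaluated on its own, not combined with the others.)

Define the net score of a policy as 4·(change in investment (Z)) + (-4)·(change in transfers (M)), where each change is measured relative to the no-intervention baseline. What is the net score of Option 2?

5840

Baseline:
  H = 75
  J = 84
  M = 139 + 2·75 + 2·84 = 457
  Z = 89 + 3·75 − 3·457 = -1057
Option 2 (H − 28, M := 71):
  H = 75 − 28 = 47
  J = 84
  M = 71
  Z = 89 + 3·47 − 3·71 = 17
ΔZ = 17 − (-1057) = 1074; ΔM = 71 − 457 = -386
Score = 4·1074 + (-4)·(-386) = 5840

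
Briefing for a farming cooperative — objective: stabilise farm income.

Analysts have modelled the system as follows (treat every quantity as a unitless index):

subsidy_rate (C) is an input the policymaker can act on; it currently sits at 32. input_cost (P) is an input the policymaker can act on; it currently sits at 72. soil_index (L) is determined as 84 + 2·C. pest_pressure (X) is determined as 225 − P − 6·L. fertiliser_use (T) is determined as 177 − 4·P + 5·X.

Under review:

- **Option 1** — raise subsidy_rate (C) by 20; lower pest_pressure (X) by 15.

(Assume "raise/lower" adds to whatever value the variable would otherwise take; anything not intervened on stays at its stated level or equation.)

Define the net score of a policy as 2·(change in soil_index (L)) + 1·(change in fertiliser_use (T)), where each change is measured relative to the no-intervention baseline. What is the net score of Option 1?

-1195

Baseline:
  C = 32
  P = 72
  L = 84 + 2·32 = 148
  X = 225 − 72 − 6·148 = -735
  T = 177 − 4·72 + 5·(-735) = -3786
Option 1 (C + 20, X − 15):
  C = 32 + 20 = 52
  P = 72
  L = 84 + 2·52 = 188
  X = 225 − 72 − 6·188 (−15 from intervention) = -990
  T = 177 − 4·72 + 5·(-990) = -5061
ΔL = 188 − 148 = 40; ΔT = -5061 − (-3786) = -1275
Score = 2·40 + 1·(-1275) = -1195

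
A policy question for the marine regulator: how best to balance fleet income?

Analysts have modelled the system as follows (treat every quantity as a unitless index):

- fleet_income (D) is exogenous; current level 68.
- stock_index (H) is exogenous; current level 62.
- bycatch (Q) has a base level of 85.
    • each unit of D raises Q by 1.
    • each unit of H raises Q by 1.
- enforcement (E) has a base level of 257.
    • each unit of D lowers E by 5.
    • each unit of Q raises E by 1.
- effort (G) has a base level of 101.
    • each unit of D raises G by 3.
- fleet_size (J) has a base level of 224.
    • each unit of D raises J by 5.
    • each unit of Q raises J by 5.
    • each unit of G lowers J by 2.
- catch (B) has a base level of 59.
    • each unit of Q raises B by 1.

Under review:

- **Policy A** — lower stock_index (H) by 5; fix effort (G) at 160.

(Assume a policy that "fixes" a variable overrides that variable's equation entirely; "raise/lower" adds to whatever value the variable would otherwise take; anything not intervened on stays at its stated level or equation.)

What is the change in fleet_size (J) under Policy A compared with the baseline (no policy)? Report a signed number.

Baseline:
  D = 68
  H = 62
  Q = 85 + 68 + 62 = 215
  G = 101 + 3·68 = 305
  J = 224 + 5·68 + 5·215 − 2·305 = 1029
Policy A (H − 5, G := 160):
  D = 68
  H = 62 − 5 = 57
  Q = 85 + 68 + 57 = 210
  G = 160
  J = 224 + 5·68 + 5·210 − 2·160 = 1294
Change in J: 1294 − 1029 = 265

265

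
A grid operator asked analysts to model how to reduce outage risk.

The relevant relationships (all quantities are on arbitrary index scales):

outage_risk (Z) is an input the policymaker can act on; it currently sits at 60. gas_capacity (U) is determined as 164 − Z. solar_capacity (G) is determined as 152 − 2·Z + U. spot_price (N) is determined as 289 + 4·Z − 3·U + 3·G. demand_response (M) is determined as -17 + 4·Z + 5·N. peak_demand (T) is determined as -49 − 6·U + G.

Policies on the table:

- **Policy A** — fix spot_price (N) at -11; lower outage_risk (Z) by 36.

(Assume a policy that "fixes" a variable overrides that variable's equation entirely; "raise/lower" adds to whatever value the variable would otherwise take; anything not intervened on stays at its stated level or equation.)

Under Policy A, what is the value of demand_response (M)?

24

Policy A (N := -11, Z − 36):
  Z = 60 − 36 = 24
  U = 164 − 24 = 140
  G = 152 − 2·24 + 140 = 244
  N = -11
  M = -17 + 4·24 + 5·(-11) = 24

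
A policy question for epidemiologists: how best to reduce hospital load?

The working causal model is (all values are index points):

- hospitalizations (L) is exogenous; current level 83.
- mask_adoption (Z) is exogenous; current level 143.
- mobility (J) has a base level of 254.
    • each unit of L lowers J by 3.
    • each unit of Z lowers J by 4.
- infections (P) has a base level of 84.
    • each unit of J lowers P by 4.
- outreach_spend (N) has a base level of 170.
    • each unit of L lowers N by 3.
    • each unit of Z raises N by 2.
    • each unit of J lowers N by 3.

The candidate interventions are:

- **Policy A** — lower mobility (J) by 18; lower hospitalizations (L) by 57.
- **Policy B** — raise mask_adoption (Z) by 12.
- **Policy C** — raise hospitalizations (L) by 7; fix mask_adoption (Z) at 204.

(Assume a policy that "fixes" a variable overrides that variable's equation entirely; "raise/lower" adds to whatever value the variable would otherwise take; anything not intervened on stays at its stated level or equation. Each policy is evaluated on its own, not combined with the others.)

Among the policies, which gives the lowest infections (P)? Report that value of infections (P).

1740

Policy A (J − 18, L − 57):
  L = 83 − 57 = 26
  Z = 143
  J = 254 − 3·26 − 4·143 (−18 from intervention) = -414
  P = 84 − 4·(-414) = 1740
Policy B (Z + 12):
  L = 83
  Z = 143 + 12 = 155
  J = 254 − 3·83 − 4·155 = -615
  P = 84 − 4·(-615) = 2544
Policy C (L + 7, Z := 204):
  L = 83 + 7 = 90
  Z = 204
  J = 254 − 3·90 − 4·204 = -832
  P = 84 − 4·(-832) = 3412
Comparing — Policy A: P=1740, Policy B: P=2544, Policy C: P=3412. Lowest is 1740 (Policy A).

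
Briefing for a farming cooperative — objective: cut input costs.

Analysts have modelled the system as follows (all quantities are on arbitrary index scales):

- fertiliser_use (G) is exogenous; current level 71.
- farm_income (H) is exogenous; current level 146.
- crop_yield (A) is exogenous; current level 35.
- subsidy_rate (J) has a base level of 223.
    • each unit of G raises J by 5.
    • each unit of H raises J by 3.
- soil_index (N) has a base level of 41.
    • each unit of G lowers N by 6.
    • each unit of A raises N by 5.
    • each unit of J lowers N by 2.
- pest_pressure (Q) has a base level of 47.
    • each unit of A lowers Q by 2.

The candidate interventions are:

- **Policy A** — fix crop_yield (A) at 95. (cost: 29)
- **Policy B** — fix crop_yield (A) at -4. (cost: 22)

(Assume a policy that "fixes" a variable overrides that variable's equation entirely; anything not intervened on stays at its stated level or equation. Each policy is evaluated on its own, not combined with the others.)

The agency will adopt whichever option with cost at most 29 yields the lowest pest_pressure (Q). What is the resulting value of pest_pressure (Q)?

-143

Policy A (A := 95):
  A = 95
  Q = 47 − 2·95 = -143
Policy B (A := -4):
  A = -4
  Q = 47 − 2·(-4) = 55
Comparing — Policy A: Q=-143, Policy B: Q=55. Lowest is -143 (Policy A).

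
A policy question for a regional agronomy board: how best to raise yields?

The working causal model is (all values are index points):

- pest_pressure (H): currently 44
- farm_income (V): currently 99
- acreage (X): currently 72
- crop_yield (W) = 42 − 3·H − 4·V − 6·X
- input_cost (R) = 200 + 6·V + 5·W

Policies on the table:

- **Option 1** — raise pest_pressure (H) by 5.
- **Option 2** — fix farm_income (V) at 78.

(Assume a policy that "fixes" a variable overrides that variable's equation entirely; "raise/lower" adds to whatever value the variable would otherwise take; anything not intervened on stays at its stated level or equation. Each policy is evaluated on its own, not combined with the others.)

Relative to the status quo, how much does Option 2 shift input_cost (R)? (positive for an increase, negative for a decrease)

294

Baseline:
  H = 44
  V = 99
  X = 72
  W = 42 − 3·44 − 4·99 − 6·72 = -918
  R = 200 + 6·99 + 5·(-918) = -3796
Option 2 (V := 78):
  H = 44
  V = 78
  X = 72
  W = 42 − 3·44 − 4·78 − 6·72 = -834
  R = 200 + 6·78 + 5·(-834) = -3502
Change in R: -3502 − (-3796) = 294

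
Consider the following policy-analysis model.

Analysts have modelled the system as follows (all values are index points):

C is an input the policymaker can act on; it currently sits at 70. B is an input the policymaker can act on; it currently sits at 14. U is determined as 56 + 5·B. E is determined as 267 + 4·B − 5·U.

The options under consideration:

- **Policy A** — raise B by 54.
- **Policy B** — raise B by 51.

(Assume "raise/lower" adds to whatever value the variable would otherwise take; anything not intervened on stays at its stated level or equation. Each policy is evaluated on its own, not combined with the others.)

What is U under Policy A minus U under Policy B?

Policy A (B + 54):
  B = 14 + 54 = 68
  U = 56 + 5·68 = 396
Policy B (B + 51):
  B = 14 + 51 = 65
  U = 56 + 5·65 = 381
U: 396 − 381 = 15

15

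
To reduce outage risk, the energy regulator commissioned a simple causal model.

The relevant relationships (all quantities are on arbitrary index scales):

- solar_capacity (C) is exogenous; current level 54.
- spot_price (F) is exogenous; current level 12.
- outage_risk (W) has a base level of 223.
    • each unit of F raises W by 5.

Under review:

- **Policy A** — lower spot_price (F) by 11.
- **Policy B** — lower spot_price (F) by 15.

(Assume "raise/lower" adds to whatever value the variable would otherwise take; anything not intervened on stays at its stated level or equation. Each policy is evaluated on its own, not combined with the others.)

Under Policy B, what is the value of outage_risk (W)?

Policy B (F − 15):
  F = 12 − 15 = -3
  W = 223 + 5·(-3) = 208

208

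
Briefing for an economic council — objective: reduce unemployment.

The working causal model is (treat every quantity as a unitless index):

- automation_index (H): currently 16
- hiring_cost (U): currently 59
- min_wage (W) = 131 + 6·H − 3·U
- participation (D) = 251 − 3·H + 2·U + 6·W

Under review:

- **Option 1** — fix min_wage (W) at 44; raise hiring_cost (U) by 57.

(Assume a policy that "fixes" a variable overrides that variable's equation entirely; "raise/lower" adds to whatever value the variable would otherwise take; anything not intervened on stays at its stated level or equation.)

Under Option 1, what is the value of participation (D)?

699

Option 1 (W := 44, U + 57):
  H = 16
  U = 59 + 57 = 116
  W = 44
  D = 251 − 3·16 + 2·116 + 6·44 = 699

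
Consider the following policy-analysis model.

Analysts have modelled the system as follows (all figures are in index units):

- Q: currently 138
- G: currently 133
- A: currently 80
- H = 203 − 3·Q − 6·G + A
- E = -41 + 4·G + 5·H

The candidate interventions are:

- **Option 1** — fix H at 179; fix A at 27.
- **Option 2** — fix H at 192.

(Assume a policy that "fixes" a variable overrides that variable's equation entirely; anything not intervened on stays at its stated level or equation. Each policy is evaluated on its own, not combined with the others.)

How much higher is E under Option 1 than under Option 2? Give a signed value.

Option 1 (H := 179, A := 27):
  Q = 138
  G = 133
  A = 27
  H = 179
  E = -41 + 4·133 + 5·179 = 1386
Option 2 (H := 192):
  Q = 138
  G = 133
  A = 80
  H = 192
  E = -41 + 4·133 + 5·192 = 1451
E: 1386 − 1451 = -65

-65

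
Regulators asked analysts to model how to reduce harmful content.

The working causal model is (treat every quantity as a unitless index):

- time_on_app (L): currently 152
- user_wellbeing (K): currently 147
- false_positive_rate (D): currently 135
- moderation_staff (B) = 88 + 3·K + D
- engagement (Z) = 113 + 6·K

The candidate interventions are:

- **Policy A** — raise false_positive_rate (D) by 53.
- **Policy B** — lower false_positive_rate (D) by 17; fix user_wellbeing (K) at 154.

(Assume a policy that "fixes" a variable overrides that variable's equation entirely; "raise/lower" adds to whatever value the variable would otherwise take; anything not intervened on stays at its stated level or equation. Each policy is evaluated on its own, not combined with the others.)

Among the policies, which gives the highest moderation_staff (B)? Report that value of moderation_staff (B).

717

Policy A (D + 53):
  K = 147
  D = 135 + 53 = 188
  B = 88 + 3·147 + 188 = 717
Policy B (D − 17, K := 154):
  K = 154
  D = 135 − 17 = 118
  B = 88 + 3·154 + 118 = 668
Comparing — Policy A: B=717, Policy B: B=668. Highest is 717 (Policy A).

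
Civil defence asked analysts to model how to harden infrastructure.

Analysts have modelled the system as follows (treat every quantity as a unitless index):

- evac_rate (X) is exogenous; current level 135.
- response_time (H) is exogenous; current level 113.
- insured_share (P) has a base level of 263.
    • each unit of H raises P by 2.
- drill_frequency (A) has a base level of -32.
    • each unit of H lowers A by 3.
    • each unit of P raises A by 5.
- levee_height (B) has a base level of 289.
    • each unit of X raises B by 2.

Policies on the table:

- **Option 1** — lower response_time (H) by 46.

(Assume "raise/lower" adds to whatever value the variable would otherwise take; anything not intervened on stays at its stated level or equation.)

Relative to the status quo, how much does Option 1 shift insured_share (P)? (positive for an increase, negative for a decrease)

-92

Baseline:
  H = 113
  P = 263 + 2·113 = 489
Option 1 (H − 46):
  H = 113 − 46 = 67
  P = 263 + 2·67 = 397
Change in P: 397 − 489 = -92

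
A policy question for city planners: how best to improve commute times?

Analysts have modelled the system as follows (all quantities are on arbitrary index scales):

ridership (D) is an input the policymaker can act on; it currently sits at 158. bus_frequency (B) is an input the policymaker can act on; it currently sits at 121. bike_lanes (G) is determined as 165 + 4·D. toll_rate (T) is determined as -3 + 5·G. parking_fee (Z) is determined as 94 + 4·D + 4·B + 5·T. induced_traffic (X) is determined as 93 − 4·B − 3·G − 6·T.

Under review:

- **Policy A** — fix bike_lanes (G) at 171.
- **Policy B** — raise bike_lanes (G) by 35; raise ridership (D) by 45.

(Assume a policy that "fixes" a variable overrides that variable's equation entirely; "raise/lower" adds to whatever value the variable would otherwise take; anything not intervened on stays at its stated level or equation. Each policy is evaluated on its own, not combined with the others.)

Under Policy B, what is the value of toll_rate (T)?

Policy B (G + 35, D + 45):
  D = 158 + 45 = 203
  G = 165 + 4·203 (+35 from intervention) = 1012
  T = -3 + 5·1012 = 5057

5057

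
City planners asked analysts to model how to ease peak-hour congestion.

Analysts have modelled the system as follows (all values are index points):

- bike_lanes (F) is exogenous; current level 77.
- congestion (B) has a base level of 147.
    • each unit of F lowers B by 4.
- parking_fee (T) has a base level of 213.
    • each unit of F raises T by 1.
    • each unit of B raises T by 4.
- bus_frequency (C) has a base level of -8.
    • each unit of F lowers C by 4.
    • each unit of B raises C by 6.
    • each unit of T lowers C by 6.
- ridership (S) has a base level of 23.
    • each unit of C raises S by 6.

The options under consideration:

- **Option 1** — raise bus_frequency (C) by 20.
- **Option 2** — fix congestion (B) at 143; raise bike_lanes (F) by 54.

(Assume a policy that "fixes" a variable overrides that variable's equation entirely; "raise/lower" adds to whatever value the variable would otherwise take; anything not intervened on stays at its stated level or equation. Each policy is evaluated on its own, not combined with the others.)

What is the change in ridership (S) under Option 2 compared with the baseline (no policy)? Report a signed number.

Baseline:
  F = 77
  B = 147 − 4·77 = -161
  T = 213 + 77 + 4·(-161) = -354
  C = -8 − 4·77 + 6·(-161) − 6·(-354) = 842
  S = 23 + 6·842 = 5075
Option 2 (B := 143, F + 54):
  F = 77 + 54 = 131
  B = 143
  T = 213 + 131 + 4·143 = 916
  C = -8 − 4·131 + 6·143 − 6·916 = -5170
  S = 23 + 6·(-5170) = -30997
Change in S: -30997 − 5075 = -36072

-36072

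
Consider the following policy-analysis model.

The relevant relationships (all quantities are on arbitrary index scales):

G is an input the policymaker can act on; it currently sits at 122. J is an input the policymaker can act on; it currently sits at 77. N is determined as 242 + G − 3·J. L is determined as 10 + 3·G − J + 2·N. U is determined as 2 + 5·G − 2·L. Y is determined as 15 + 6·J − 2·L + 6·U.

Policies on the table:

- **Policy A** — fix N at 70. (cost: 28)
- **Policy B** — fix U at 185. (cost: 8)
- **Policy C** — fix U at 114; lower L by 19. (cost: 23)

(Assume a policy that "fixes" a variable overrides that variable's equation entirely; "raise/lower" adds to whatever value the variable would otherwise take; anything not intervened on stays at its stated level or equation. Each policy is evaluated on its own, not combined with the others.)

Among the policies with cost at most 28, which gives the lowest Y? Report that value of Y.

Policy A (N := 70):
  G = 122
  J = 77
  N = 70
  L = 10 + 3·122 − 77 + 2·70 = 439
  U = 2 + 5·122 − 2·439 = -266
  Y = 15 + 6·77 − 2·439 + 6·(-266) = -1997
Policy B (U := 185):
  G = 122
  J = 77
  N = 242 + 122 − 3·77 = 133
  L = 10 + 3·122 − 77 + 2·133 = 565
  U = 185
  Y = 15 + 6·77 − 2·565 + 6·185 = 457
Policy C (U := 114, L − 19):
  G = 122
  J = 77
  N = 242 + 122 − 3·77 = 133
  L = 10 + 3·122 − 77 + 2·133 (−19 from intervention) = 546
  U = 114
  Y = 15 + 6·77 − 2·546 + 6·114 = 69
Comparing — Policy A: Y=-1997, Policy B: Y=457, Policy C: Y=69. Lowest is -1997 (Policy A).

-1997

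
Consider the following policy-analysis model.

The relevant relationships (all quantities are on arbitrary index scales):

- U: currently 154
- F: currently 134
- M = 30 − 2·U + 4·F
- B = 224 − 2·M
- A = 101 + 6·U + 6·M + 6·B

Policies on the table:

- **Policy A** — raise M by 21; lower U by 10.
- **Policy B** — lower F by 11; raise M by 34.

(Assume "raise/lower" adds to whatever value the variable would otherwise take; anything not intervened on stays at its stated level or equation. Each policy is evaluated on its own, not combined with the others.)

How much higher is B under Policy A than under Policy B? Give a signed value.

-102

Policy A (M + 21, U − 10):
  U = 154 − 10 = 144
  F = 134
  M = 30 − 2·144 + 4·134 (+21 from intervention) = 299
  B = 224 − 2·299 = -374
Policy B (F − 11, M + 34):
  U = 154
  F = 134 − 11 = 123
  M = 30 − 2·154 + 4·123 (+34 from intervention) = 248
  B = 224 − 2·248 = -272
B: -374 − (-272) = -102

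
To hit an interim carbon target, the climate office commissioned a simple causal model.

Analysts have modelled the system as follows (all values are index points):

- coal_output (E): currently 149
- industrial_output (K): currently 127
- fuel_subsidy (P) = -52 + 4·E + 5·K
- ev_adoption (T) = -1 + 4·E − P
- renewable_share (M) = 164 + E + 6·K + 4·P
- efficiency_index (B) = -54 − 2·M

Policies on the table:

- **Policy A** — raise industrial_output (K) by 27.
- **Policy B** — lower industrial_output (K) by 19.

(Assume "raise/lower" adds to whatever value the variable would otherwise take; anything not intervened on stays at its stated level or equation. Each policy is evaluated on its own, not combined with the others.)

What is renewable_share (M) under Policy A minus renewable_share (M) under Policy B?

Policy A (K + 27):
  E = 149
  K = 127 + 27 = 154
  P = -52 + 4·149 + 5·154 = 1314
  M = 164 + 149 + 6·154 + 4·1314 = 6493
Policy B (K − 19):
  E = 149
  K = 127 − 19 = 108
  P = -52 + 4·149 + 5·108 = 1084
  M = 164 + 149 + 6·108 + 4·1084 = 5297
M: 6493 − 5297 = 1196

1196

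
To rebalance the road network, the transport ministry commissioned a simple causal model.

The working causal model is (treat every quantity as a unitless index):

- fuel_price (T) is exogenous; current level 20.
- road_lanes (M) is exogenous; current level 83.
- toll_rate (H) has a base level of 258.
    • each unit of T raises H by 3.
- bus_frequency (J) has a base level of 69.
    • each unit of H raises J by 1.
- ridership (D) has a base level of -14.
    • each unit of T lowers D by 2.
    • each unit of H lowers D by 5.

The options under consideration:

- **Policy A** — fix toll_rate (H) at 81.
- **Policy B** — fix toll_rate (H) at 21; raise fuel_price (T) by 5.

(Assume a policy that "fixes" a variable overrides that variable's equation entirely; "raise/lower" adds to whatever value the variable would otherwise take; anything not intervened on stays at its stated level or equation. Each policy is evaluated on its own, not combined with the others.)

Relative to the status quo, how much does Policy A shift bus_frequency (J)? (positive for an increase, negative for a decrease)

Baseline:
  T = 20
  H = 258 + 3·20 = 318
  J = 69 + 318 = 387
Policy A (H := 81):
  T = 20
  H = 81
  J = 69 + 81 = 150
Change in J: 150 − 387 = -237

-237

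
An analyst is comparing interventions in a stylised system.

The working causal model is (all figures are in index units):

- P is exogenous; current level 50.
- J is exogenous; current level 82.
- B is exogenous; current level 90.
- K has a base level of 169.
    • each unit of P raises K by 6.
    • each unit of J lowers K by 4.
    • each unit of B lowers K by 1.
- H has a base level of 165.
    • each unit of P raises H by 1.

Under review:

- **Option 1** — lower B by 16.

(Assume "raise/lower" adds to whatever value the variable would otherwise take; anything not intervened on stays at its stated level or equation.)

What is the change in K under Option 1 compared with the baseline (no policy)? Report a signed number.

16

Baseline:
  P = 50
  J = 82
  B = 90
  K = 169 + 6·50 − 4·82 − 90 = 51
Option 1 (B − 16):
  P = 50
  J = 82
  B = 90 − 16 = 74
  K = 169 + 6·50 − 4·82 − 74 = 67
Change in K: 67 − 51 = 16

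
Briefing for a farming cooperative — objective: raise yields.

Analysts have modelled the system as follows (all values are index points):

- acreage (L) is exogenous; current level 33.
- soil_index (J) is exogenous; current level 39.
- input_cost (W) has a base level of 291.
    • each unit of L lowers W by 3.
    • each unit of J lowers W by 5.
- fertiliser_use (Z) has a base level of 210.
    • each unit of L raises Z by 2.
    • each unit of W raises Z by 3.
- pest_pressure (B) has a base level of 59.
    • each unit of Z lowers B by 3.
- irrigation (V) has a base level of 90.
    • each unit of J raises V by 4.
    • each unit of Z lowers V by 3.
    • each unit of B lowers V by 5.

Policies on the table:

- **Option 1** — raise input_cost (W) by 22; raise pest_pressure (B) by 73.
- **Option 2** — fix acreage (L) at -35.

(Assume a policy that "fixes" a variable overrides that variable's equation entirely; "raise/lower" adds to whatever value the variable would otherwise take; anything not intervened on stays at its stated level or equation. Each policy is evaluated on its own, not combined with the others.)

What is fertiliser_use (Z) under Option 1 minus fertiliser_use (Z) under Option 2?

Option 1 (W + 22, B + 73):
  L = 33
  J = 39
  W = 291 − 3·33 − 5·39 (+22 from intervention) = 19
  Z = 210 + 2·33 + 3·19 = 333
Option 2 (L := -35):
  L = -35
  J = 39
  W = 291 − 3·(-35) − 5·39 = 201
  Z = 210 + 2·(-35) + 3·201 = 743
Z: 333 − 743 = -410

-410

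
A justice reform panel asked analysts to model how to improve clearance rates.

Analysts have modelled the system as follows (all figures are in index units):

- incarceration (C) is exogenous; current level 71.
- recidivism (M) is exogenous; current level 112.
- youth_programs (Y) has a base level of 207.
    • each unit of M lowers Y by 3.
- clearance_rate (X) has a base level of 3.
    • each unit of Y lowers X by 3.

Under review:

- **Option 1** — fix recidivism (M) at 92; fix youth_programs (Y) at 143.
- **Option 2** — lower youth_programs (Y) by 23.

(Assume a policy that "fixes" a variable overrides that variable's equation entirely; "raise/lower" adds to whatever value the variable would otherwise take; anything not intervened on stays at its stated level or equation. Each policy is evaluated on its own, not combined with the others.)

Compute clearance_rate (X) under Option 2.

Option 2 (Y − 23):
  M = 112
  Y = 207 − 3·112 (−23 from intervention) = -152
  X = 3 − 3·(-152) = 459

459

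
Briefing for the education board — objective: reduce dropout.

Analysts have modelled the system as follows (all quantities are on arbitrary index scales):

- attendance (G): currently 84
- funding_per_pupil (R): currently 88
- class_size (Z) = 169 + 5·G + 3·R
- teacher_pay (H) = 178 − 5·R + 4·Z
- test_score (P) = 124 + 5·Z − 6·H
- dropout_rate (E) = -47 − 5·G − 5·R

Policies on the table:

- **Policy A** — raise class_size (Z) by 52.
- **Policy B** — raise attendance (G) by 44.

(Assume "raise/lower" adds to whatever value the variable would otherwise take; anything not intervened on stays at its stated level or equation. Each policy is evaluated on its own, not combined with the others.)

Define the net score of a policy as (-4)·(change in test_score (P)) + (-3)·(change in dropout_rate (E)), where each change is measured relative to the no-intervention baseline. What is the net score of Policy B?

17380

Baseline:
  G = 84
  R = 88
  Z = 169 + 5·84 + 3·88 = 853
  H = 178 − 5·88 + 4·853 = 3150
  P = 124 + 5·853 − 6·3150 = -14511
  E = -47 − 5·84 − 5·88 = -907
Policy B (G + 44):
  G = 84 + 44 = 128
  R = 88
  Z = 169 + 5·128 + 3·88 = 1073
  H = 178 − 5·88 + 4·1073 = 4030
  P = 124 + 5·1073 − 6·4030 = -18691
  E = -47 − 5·128 − 5·88 = -1127
ΔP = -18691 − (-14511) = -4180; ΔE = -1127 − (-907) = -220
Score = (-4)·(-4180) + (-3)·(-220) = 17380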